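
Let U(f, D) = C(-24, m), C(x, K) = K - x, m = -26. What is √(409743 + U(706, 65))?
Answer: √409741 ≈ 640.11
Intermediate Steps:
U(f, D) = -2 (U(f, D) = -26 - 1*(-24) = -26 + 24 = -2)
√(409743 + U(706, 65)) = √(409743 - 2) = √409741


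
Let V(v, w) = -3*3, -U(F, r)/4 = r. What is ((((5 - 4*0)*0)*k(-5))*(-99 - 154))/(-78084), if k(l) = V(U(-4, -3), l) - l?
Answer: 0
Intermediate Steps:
U(F, r) = -4*r
V(v, w) = -9
k(l) = -9 - l
((((5 - 4*0)*0)*k(-5))*(-99 - 154))/(-78084) = ((((5 - 4*0)*0)*(-9 - 1*(-5)))*(-99 - 154))/(-78084) = ((((5 + 0)*0)*(-9 + 5))*(-253))*(-1/78084) = (((5*0)*(-4))*(-253))*(-1/78084) = ((0*(-4))*(-253))*(-1/78084) = (0*(-253))*(-1/78084) = 0*(-1/78084) = 0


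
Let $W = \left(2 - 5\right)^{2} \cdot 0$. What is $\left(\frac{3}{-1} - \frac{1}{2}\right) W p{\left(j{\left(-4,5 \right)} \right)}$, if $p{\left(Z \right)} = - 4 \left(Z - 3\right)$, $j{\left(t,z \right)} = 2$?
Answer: $0$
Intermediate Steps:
$p{\left(Z \right)} = 12 - 4 Z$ ($p{\left(Z \right)} = - 4 \left(-3 + Z\right) = 12 - 4 Z$)
$W = 0$ ($W = \left(-3\right)^{2} \cdot 0 = 9 \cdot 0 = 0$)
$\left(\frac{3}{-1} - \frac{1}{2}\right) W p{\left(j{\left(-4,5 \right)} \right)} = \left(\frac{3}{-1} - \frac{1}{2}\right) 0 \left(12 - 8\right) = \left(3 \left(-1\right) - \frac{1}{2}\right) 0 \left(12 - 8\right) = \left(-3 - \frac{1}{2}\right) 0 \cdot 4 = \left(- \frac{7}{2}\right) 0 \cdot 4 = 0 \cdot 4 = 0$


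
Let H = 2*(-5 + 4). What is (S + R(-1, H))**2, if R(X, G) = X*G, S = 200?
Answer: 40804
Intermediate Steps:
H = -2 (H = 2*(-1) = -2)
R(X, G) = G*X
(S + R(-1, H))**2 = (200 - 2*(-1))**2 = (200 + 2)**2 = 202**2 = 40804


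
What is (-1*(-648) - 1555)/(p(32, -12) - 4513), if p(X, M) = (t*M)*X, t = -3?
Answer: 907/3361 ≈ 0.26986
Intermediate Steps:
p(X, M) = -3*M*X (p(X, M) = (-3*M)*X = -3*M*X)
(-1*(-648) - 1555)/(p(32, -12) - 4513) = (-1*(-648) - 1555)/(-3*(-12)*32 - 4513) = (648 - 1555)/(1152 - 4513) = -907/(-3361) = -907*(-1/3361) = 907/3361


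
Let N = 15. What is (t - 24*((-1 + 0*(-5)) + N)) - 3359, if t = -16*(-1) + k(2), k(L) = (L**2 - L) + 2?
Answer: -3675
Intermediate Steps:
k(L) = 2 + L**2 - L
t = 20 (t = -16*(-1) + (2 + 2**2 - 1*2) = 16 + (2 + 4 - 2) = 16 + 4 = 20)
(t - 24*((-1 + 0*(-5)) + N)) - 3359 = (20 - 24*((-1 + 0*(-5)) + 15)) - 3359 = (20 - 24*((-1 + 0) + 15)) - 3359 = (20 - 24*(-1 + 15)) - 3359 = (20 - 24*14) - 3359 = (20 - 336) - 3359 = -316 - 3359 = -3675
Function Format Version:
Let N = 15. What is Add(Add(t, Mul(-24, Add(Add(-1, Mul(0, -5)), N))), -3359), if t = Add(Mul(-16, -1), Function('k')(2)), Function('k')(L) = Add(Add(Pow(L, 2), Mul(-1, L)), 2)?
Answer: -3675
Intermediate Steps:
Function('k')(L) = Add(2, Pow(L, 2), Mul(-1, L))
t = 20 (t = Add(Mul(-16, -1), Add(2, Pow(2, 2), Mul(-1, 2))) = Add(16, Add(2, 4, -2)) = Add(16, 4) = 20)
Add(Add(t, Mul(-24, Add(Add(-1, Mul(0, -5)), N))), -3359) = Add(Add(20, Mul(-24, Add(Add(-1, Mul(0, -5)), 15))), -3359) = Add(Add(20, Mul(-24, Add(Add(-1, 0), 15))), -3359) = Add(Add(20, Mul(-24, Add(-1, 15))), -3359) = Add(Add(20, Mul(-24, 14)), -3359) = Add(Add(20, -336), -3359) = Add(-316, -3359) = -3675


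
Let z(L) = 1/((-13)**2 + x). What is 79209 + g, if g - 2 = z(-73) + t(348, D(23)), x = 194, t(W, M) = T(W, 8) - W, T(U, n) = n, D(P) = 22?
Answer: 28630174/363 ≈ 78871.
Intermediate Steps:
t(W, M) = 8 - W
z(L) = 1/363 (z(L) = 1/((-13)**2 + 194) = 1/(169 + 194) = 1/363)
g = -122693/363 (g = 2 + (1/363 + (8 - 1*348)) = 2 + (1/363 + (8 - 348)) = 2 + (1/363 - 340) = 2 - 123419/363 = -122693/363 ≈ -338.00)
79209 + g = 79209 - 122693/363 = 28630174/363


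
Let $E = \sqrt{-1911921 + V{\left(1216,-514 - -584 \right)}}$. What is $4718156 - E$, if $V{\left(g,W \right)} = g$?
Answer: $4718156 - i \sqrt{1910705} \approx 4.7182 \cdot 10^{6} - 1382.3 i$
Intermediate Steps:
$E = i \sqrt{1910705}$ ($E = \sqrt{-1911921 + 1216} = \sqrt{-1910705} = i \sqrt{1910705} \approx 1382.3 i$)
$4718156 - E = 4718156 - i \sqrt{1910705}$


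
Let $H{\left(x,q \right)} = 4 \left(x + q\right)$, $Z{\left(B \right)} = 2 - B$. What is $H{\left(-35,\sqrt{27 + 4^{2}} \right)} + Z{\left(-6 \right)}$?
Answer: $-132 + 4 \sqrt{43} \approx -105.77$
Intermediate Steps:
$H{\left(x,q \right)} = 4 q + 4 x$ ($H{\left(x,q \right)} = 4 \left(q + x\right) = 4 q + 4 x$)
$H{\left(-35,\sqrt{27 + 4^{2}} \right)} + Z{\left(-6 \right)} = \left(4 \sqrt{27 + 4^{2}} + 4 \left(-35\right)\right) + \left(2 - -6\right) = \left(4 \sqrt{27 + 16} - 140\right) + \left(2 + 6\right) = \left(4 \sqrt{43} - 140\right) + 8 = \left(-140 + 4 \sqrt{43}\right) + 8 = -132 + 4 \sqrt{43}$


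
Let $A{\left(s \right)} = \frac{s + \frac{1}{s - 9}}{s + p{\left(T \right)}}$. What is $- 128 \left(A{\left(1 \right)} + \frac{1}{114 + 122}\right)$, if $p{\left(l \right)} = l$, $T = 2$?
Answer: $- \frac{6704}{177} \approx -37.876$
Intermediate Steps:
$A{\left(s \right)} = \frac{s + \frac{1}{-9 + s}}{2 + s}$ ($A{\left(s \right)} = \frac{s + \frac{1}{s - 9}}{s + 2} = \frac{s + \frac{1}{-9 + s}}{2 + s}$)
$- 128 \left(A{\left(1 \right)} + \frac{1}{114 + 122}\right) = - 128 \left(\frac{1 + 1^{2} - 9}{-18 + 1^{2} - 7} + \frac{1}{114 + 122}\right) = - 128 \left(\frac{1 + 1 - 9}{-18 + 1 - 7} + \frac{1}{236}\right) = - 128 \left(\frac{1}{-24} \left(-7\right) + \frac{1}{236}\right) = - 128 \left(\left(- \frac{1}{24}\right) \left(-7\right) + \frac{1}{236}\right) = - 128 \left(\frac{7}{24} + \frac{1}{236}\right) = \left(-128\right) \frac{419}{1416} = - \frac{6704}{177}$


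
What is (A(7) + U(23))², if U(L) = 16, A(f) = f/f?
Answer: 289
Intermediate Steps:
A(f) = 1
(A(7) + U(23))² = (1 + 16)² = 17² = 289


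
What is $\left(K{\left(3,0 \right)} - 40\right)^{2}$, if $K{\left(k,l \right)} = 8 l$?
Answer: $1600$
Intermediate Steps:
$\left(K{\left(3,0 \right)} - 40\right)^{2} = \left(8 \cdot 0 - 40\right)^{2} = \left(0 - 40\right)^{2} = \left(-40\right)^{2} = 1600$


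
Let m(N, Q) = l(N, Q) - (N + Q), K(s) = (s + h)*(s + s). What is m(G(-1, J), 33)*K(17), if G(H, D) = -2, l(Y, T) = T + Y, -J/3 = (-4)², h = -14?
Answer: 0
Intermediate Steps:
J = -48 (J = -3*(-4)² = -3*16 = -48)
K(s) = 2*s*(-14 + s) (K(s) = (s - 14)*(s + s) = (-14 + s)*(2*s) = 2*s*(-14 + s))
m(N, Q) = 0 (m(N, Q) = (Q + N) - (N + Q) = (N + Q) + (-N - Q) = 0)
m(G(-1, J), 33)*K(17) = 0*(2*17*(-14 + 17)) = 0*(2*17*3) = 0*102 = 0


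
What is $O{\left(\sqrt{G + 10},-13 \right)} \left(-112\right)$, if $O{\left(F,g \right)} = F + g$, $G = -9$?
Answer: $1344$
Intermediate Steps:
$O{\left(\sqrt{G + 10},-13 \right)} \left(-112\right) = \left(\sqrt{-9 + 10} - 13\right) \left(-112\right) = \left(\sqrt{1} - 13\right) \left(-112\right) = \left(1 - 13\right) \left(-112\right) = \left(-12\right) \left(-112\right) = 1344$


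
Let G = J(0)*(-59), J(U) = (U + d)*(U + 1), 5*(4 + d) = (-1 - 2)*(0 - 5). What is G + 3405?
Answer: 3464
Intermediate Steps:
d = -1 (d = -4 + ((-1 - 2)*(0 - 5))/5 = -4 + (-3*(-5))/5 = -4 + (⅕)*15 = -4 + 3 = -1)
J(U) = (1 + U)*(-1 + U) (J(U) = (U - 1)*(U + 1) = (-1 + U)*(1 + U) = (1 + U)*(-1 + U))
G = 59 (G = (-1 + 0²)*(-59) = (-1 + 0)*(-59) = -1*(-59) = 59)
G + 3405 = 59 + 3405 = 3464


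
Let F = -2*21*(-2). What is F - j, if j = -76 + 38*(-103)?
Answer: 4074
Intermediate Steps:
j = -3990 (j = -76 - 3914 = -3990)
F = 84 (F = -42*(-2) = 84)
F - j = 84 - 1*(-3990) = 84 + 3990 = 4074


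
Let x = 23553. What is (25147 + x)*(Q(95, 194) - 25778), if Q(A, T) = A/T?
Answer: -121770380950/97 ≈ -1.2554e+9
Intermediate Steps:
(25147 + x)*(Q(95, 194) - 25778) = (25147 + 23553)*(95/194 - 25778) = 48700*(95*(1/194) - 25778) = 48700*(95/194 - 25778) = 48700*(-5000837/194) = -121770380950/97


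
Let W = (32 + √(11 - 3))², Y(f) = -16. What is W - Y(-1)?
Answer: 1048 + 128*√2 ≈ 1229.0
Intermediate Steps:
W = (32 + 2*√2)² (W = (32 + √8)² = (32 + 2*√2)² ≈ 1213.0)
W - Y(-1) = (1032 + 128*√2) - 1*(-16) = (1032 + 128*√2) + 16 = 1048 + 128*√2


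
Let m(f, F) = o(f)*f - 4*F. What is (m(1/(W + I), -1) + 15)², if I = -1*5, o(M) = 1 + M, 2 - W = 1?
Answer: 90601/256 ≈ 353.91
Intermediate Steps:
W = 1 (W = 2 - 1*1 = 2 - 1 = 1)
I = -5
m(f, F) = -4*F + f*(1 + f) (m(f, F) = (1 + f)*f - 4*F = f*(1 + f) - 4*F = -4*F + f*(1 + f))
(m(1/(W + I), -1) + 15)² = ((-4*(-1) + (1 + 1/(1 - 5))/(1 - 5)) + 15)² = ((4 + (1 + 1/(-4))/(-4)) + 15)² = ((4 - (1 - ¼)/4) + 15)² = ((4 - ¼*¾) + 15)² = ((4 - 3/16) + 15)² = (61/16 + 15)² = (301/16)² = 90601/256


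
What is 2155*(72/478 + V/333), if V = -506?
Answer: -234778630/79587 ≈ -2950.0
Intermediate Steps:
2155*(72/478 + V/333) = 2155*(72/478 - 506/333) = 2155*(72*(1/478) - 506*1/333) = 2155*(36/239 - 506/333) = 2155*(-108946/79587) = -234778630/79587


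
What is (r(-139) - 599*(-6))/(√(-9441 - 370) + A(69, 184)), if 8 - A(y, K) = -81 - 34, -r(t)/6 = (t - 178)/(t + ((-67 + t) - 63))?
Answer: 6004245/339184 - 48815*I*√9811/339184 ≈ 17.702 - 14.255*I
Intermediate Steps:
r(t) = -6*(-178 + t)/(-130 + 2*t) (r(t) = -6*(t - 178)/(t + ((-67 + t) - 63)) = -6*(-178 + t)/(t + (-130 + t)) = -6*(-178 + t)/(-130 + 2*t))
A(y, K) = 123 (A(y, K) = 8 - (-81 - 34) = 8 - 1*(-115) = 8 + 115 = 123)
(r(-139) - 599*(-6))/(√(-9441 - 370) + A(69, 184)) = (3*(178 - 1*(-139))/(-65 - 139) - 599*(-6))/(√(-9441 - 370) + 123) = (3*(178 + 139)/(-204) + 3594)/(√(-9811) + 123) = (3*(-1/204)*317 + 3594)/(I*√9811 + 123) = (-317/68 + 3594)/(123 + I*√9811) = 244075/(68*(123 + I*√9811))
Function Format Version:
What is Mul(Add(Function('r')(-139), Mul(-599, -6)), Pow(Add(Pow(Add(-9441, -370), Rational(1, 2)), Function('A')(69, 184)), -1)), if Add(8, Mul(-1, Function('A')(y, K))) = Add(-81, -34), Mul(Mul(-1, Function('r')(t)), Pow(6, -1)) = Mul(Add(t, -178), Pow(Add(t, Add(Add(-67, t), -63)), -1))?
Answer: Add(Rational(6004245, 339184), Mul(Rational(-48815, 339184), I, Pow(9811, Rational(1, 2)))) ≈ Add(17.702, Mul(-14.255, I))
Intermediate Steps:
Function('r')(t) = Mul(-6, Pow(Add(-130, Mul(2, t)), -1), Add(-178, t)) (Function('r')(t) = Mul(-6, Mul(Add(t, -178), Pow(Add(t, Add(Add(-67, t), -63)), -1))) = Mul(-6, Mul(Add(-178, t), Pow(Add(t, Add(-130, t)), -1))) = Mul(-6, Mul(Add(-178, t), Pow(Add(-130, Mul(2, t)), -1))) = Mul(-6, Mul(Pow(Add(-130, Mul(2, t)), -1), Add(-178, t))) = Mul(-6, Pow(Add(-130, Mul(2, t)), -1), Add(-178, t)))
Function('A')(y, K) = 123 (Function('A')(y, K) = Add(8, Mul(-1, Add(-81, -34))) = Add(8, Mul(-1, -115)) = Add(8, 115) = 123)
Mul(Add(Function('r')(-139), Mul(-599, -6)), Pow(Add(Pow(Add(-9441, -370), Rational(1, 2)), Function('A')(69, 184)), -1)) = Mul(Add(Mul(3, Pow(Add(-65, -139), -1), Add(178, Mul(-1, -139))), Mul(-599, -6)), Pow(Add(Pow(Add(-9441, -370), Rational(1, 2)), 123), -1)) = Mul(Add(Mul(3, Pow(-204, -1), Add(178, 139)), 3594), Pow(Add(Pow(-9811, Rational(1, 2)), 123), -1)) = Mul(Add(Mul(3, Rational(-1, 204), 317), 3594), Pow(Add(Mul(I, Pow(9811, Rational(1, 2))), 123), -1)) = Mul(Add(Rational(-317, 68), 3594), Pow(Add(123, Mul(I, Pow(9811, Rational(1, 2)))), -1)) = Mul(Rational(244075, 68), Pow(Add(123, Mul(I, Pow(9811, Rational(1, 2)))), -1))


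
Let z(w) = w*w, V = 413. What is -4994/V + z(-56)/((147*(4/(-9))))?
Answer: -24818/413 ≈ -60.092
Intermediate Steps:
z(w) = w²
-4994/V + z(-56)/((147*(4/(-9)))) = -4994/413 + (-56)²/((147*(4/(-9)))) = -4994*1/413 + 3136/((147*(4*(-⅑)))) = -4994/413 + 3136/((147*(-4/9))) = -4994/413 + 3136/(-196/3) = -4994/413 + 3136*(-3/196) = -4994/413 - 48 = -24818/413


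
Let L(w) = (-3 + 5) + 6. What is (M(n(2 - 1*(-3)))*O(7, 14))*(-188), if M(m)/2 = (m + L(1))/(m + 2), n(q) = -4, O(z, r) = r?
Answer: 10528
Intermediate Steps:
L(w) = 8 (L(w) = 2 + 6 = 8)
M(m) = 2*(8 + m)/(2 + m) (M(m) = 2*((m + 8)/(m + 2)) = 2*((8 + m)/(2 + m)) = 2*(8 + m)/(2 + m))
(M(n(2 - 1*(-3)))*O(7, 14))*(-188) = ((2*(8 - 4)/(2 - 4))*14)*(-188) = ((2*4/(-2))*14)*(-188) = ((2*(-½)*4)*14)*(-188) = -4*14*(-188) = -56*(-188) = 10528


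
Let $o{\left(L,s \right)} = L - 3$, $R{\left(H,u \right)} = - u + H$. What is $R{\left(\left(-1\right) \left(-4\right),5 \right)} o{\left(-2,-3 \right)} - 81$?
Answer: $-76$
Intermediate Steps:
$R{\left(H,u \right)} = H - u$
$o{\left(L,s \right)} = -3 + L$ ($o{\left(L,s \right)} = L - 3 = -3 + L$)
$R{\left(\left(-1\right) \left(-4\right),5 \right)} o{\left(-2,-3 \right)} - 81 = \left(\left(-1\right) \left(-4\right) - 5\right) \left(-3 - 2\right) - 81 = \left(4 - 5\right) \left(-5\right) - 81 = \left(-1\right) \left(-5\right) - 81 = 5 - 81 = -76$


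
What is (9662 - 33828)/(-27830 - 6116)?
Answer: 12083/16973 ≈ 0.71189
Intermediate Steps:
(9662 - 33828)/(-27830 - 6116) = -24166/(-33946) = -24166*(-1/33946) = 12083/16973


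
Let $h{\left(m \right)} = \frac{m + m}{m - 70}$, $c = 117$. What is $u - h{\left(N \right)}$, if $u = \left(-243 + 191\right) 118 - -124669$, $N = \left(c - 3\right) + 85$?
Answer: $\frac{15290359}{129} \approx 1.1853 \cdot 10^{5}$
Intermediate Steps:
$N = 199$ ($N = \left(117 - 3\right) + 85 = 114 + 85 = 199$)
$h{\left(m \right)} = \frac{2 m}{-70 + m}$
$u = 118533$ ($u = \left(-52\right) 118 + 124669 = -6136 + 124669 = 118533$)
$u - h{\left(N \right)} = 118533 - 2 \cdot 199 \frac{1}{-70 + 199} = 118533 - 2 \cdot 199 \cdot \frac{1}{129} = 118533 - \frac{398}{129} = \frac{15290359}{129}$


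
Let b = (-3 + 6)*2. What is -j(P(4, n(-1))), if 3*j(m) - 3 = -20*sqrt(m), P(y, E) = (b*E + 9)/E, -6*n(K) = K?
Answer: -1 + 40*sqrt(15)/3 ≈ 50.640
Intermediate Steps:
b = 6 (b = 3*2 = 6)
n(K) = -K/6
P(y, E) = (9 + 6*E)/E (P(y, E) = (6*E + 9)/E = (9 + 6*E)/E)
j(m) = 1 - 20*sqrt(m)/3 (j(m) = 1 + (-20*sqrt(m))/3 = 1 - 20*sqrt(m)/3)
-j(P(4, n(-1))) = -(1 - 20*sqrt(6 + 9/((-1/6*(-1))))/3) = -(1 - 20*sqrt(6 + 9/(1/6))/3) = -(1 - 20*sqrt(6 + 9*6)/3) = -(1 - 20*sqrt(6 + 54)/3) = -(1 - 40*sqrt(15)/3) = -1 + 40*sqrt(15)/3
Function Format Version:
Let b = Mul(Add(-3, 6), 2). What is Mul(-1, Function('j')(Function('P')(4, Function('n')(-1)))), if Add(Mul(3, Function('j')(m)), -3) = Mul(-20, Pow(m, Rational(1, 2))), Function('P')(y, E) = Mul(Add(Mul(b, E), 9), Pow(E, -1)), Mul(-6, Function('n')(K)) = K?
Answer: Add(-1, Mul(Rational(40, 3), Pow(15, Rational(1, 2)))) ≈ 50.640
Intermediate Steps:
b = 6 (b = Mul(3, 2) = 6)
Function('n')(K) = Mul(Rational(-1, 6), K)
Function('P')(y, E) = Mul(Pow(E, -1), Add(9, Mul(6, E))) (Function('P')(y, E) = Mul(Add(Mul(6, E), 9), Pow(E, -1)) = Mul(Add(9, Mul(6, E)), Pow(E, -1)) = Mul(Pow(E, -1), Add(9, Mul(6, E))))
Function('j')(m) = Add(1, Mul(Rational(-20, 3), Pow(m, Rational(1, 2)))) (Function('j')(m) = Add(1, Mul(Rational(1, 3), Mul(-20, Pow(m, Rational(1, 2))))) = Add(1, Mul(Rational(-20, 3), Pow(m, Rational(1, 2)))))
Mul(-1, Function('j')(Function('P')(4, Function('n')(-1)))) = Mul(-1, Add(1, Mul(Rational(-20, 3), Pow(Add(6, Mul(9, Pow(Mul(Rational(-1, 6), -1), -1))), Rational(1, 2))))) = Mul(-1, Add(1, Mul(Rational(-20, 3), Pow(Add(6, Mul(9, Pow(Rational(1, 6), -1))), Rational(1, 2))))) = Mul(-1, Add(1, Mul(Rational(-20, 3), Pow(Add(6, Mul(9, 6)), Rational(1, 2))))) = Mul(-1, Add(1, Mul(Rational(-20, 3), Pow(Add(6, 54), Rational(1, 2))))) = Mul(-1, Add(1, Mul(Rational(-20, 3), Pow(60, Rational(1, 2))))) = Mul(-1, Add(1, Mul(Rational(-20, 3), Mul(2, Pow(15, Rational(1, 2)))))) = Mul(-1, Add(1, Mul(Rational(-40, 3), Pow(15, Rational(1, 2))))) = Add(-1, Mul(Rational(40, 3), Pow(15, Rational(1, 2))))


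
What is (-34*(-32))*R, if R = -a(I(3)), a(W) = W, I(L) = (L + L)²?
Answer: -39168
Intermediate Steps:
I(L) = 4*L² (I(L) = (2*L)² = 4*L²)
R = -36 (R = -4*3² = -4*9 = -1*36 = -36)
(-34*(-32))*R = -34*(-32)*(-36) = 1088*(-36) = -39168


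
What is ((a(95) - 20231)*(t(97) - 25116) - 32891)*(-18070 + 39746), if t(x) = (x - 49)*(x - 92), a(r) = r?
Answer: 10856863430620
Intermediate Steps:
t(x) = (-92 + x)*(-49 + x) (t(x) = (-49 + x)*(-92 + x) = (-92 + x)*(-49 + x))
((a(95) - 20231)*(t(97) - 25116) - 32891)*(-18070 + 39746) = ((95 - 20231)*((4508 + 97² - 141*97) - 25116) - 32891)*(-18070 + 39746) = (-20136*((4508 + 9409 - 13677) - 25116) - 32891)*21676 = (-20136*(240 - 25116) - 32891)*21676 = (-20136*(-24876) - 32891)*21676 = (500903136 - 32891)*21676 = 500870245*21676 = 10856863430620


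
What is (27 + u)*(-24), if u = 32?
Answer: -1416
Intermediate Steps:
(27 + u)*(-24) = (27 + 32)*(-24) = 59*(-24) = -1416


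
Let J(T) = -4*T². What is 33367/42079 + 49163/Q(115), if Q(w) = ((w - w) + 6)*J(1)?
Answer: -2067929069/1009896 ≈ -2047.7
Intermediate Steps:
Q(w) = -24 (Q(w) = ((w - w) + 6)*(-4*1²) = (0 + 6)*(-4*1) = 6*(-4) = -24)
33367/42079 + 49163/Q(115) = 33367/42079 + 49163/(-24) = 33367*(1/42079) + 49163*(-1/24) = 33367/42079 - 49163/24 = -2067929069/1009896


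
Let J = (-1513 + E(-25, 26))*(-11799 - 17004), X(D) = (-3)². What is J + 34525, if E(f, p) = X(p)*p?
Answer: 36873562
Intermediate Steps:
X(D) = 9
E(f, p) = 9*p
J = 36839037 (J = (-1513 + 9*26)*(-11799 - 17004) = (-1513 + 234)*(-28803) = -1279*(-28803) = 36839037)
J + 34525 = 36839037 + 34525 = 36873562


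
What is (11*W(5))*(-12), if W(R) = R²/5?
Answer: -660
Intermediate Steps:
W(R) = R²/5 (W(R) = R²*(⅕) = R²/5)
(11*W(5))*(-12) = (11*((⅕)*5²))*(-12) = (11*((⅕)*25))*(-12) = (11*5)*(-12) = 55*(-12) = -660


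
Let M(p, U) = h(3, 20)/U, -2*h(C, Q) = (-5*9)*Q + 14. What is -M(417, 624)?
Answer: -443/624 ≈ -0.70994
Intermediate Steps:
h(C, Q) = -7 + 45*Q/2 (h(C, Q) = -((-5*9)*Q + 14)/2 = -(-45*Q + 14)/2 = -(14 - 45*Q)/2 = -7 + 45*Q/2)
M(p, U) = 443/U (M(p, U) = (-7 + (45/2)*20)/U = (-7 + 450)/U = 443/U)
-M(417, 624) = -443/624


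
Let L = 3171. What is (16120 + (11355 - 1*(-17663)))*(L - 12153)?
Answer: -405429516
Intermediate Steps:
(16120 + (11355 - 1*(-17663)))*(L - 12153) = (16120 + (11355 - 1*(-17663)))*(3171 - 12153) = (16120 + (11355 + 17663))*(-8982) = (16120 + 29018)*(-8982) = 45138*(-8982) = -405429516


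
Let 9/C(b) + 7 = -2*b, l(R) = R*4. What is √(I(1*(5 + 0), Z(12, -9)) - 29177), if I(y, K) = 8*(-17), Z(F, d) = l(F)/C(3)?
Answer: 3*I*√3257 ≈ 171.21*I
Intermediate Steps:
l(R) = 4*R
C(b) = 9/(-7 - 2*b)
Z(F, d) = -52*F/9 (Z(F, d) = (4*F)/((-9/(7 + 2*3))) = (4*F)/((-9/(7 + 6))) = (4*F)/((-9/13)) = (4*F)/((-9*1/13)) = (4*F)/(-9/13) = (4*F)*(-13/9) = -52*F/9)
I(y, K) = -136
√(I(1*(5 + 0), Z(12, -9)) - 29177) = √(-136 - 29177) = √(-29313) = 3*I*√3257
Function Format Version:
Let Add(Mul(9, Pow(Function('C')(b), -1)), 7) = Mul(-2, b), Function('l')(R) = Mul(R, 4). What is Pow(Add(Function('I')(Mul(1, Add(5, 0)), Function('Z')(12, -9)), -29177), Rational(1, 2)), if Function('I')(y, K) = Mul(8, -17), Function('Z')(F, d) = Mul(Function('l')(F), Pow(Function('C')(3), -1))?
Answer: Mul(3, I, Pow(3257, Rational(1, 2))) ≈ Mul(171.21, I)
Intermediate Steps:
Function('l')(R) = Mul(4, R)
Function('C')(b) = Mul(9, Pow(Add(-7, Mul(-2, b)), -1))
Function('Z')(F, d) = Mul(Rational(-52, 9), F) (Function('Z')(F, d) = Mul(Mul(4, F), Pow(Mul(-9, Pow(Add(7, Mul(2, 3)), -1)), -1)) = Mul(Mul(4, F), Pow(Mul(-9, Pow(Add(7, 6), -1)), -1)) = Mul(Mul(4, F), Pow(Mul(-9, Pow(13, -1)), -1)) = Mul(Mul(4, F), Pow(Mul(-9, Rational(1, 13)), -1)) = Mul(Mul(4, F), Pow(Rational(-9, 13), -1)) = Mul(Mul(4, F), Rational(-13, 9)) = Mul(Rational(-52, 9), F))
Function('I')(y, K) = -136
Pow(Add(Function('I')(Mul(1, Add(5, 0)), Function('Z')(12, -9)), -29177), Rational(1, 2)) = Pow(Add(-136, -29177), Rational(1, 2)) = Pow(-29313, Rational(1, 2)) = Mul(3, I, Pow(3257, Rational(1, 2)))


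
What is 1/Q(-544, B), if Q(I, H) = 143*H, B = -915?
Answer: -1/130845 ≈ -7.6426e-6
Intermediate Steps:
1/Q(-544, B) = 1/(143*(-915)) = 1/(-130845) = -1/130845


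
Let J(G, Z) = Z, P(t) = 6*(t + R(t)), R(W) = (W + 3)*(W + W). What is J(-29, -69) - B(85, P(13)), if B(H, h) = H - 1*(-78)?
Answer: -232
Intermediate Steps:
R(W) = 2*W*(3 + W) (R(W) = (3 + W)*(2*W) = 2*W*(3 + W))
P(t) = 6*t + 12*t*(3 + t) (P(t) = 6*(t + 2*t*(3 + t)) = 6*t + 12*t*(3 + t))
B(H, h) = 78 + H (B(H, h) = H + 78 = 78 + H)
J(-29, -69) - B(85, P(13)) = -69 - (78 + 85) = -69 - 1*163 = -69 - 163 = -232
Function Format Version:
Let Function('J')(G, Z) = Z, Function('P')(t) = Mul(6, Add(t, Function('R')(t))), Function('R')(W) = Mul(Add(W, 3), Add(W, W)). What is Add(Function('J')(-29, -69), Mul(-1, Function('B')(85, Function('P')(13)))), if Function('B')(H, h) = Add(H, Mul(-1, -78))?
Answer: -232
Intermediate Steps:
Function('R')(W) = Mul(2, W, Add(3, W)) (Function('R')(W) = Mul(Add(3, W), Mul(2, W)) = Mul(2, W, Add(3, W)))
Function('P')(t) = Add(Mul(6, t), Mul(12, t, Add(3, t))) (Function('P')(t) = Mul(6, Add(t, Mul(2, t, Add(3, t)))) = Add(Mul(6, t), Mul(12, t, Add(3, t))))
Function('B')(H, h) = Add(78, H) (Function('B')(H, h) = Add(H, 78) = Add(78, H))
Add(Function('J')(-29, -69), Mul(-1, Function('B')(85, Function('P')(13)))) = Add(-69, Mul(-1, Add(78, 85))) = Add(-69, Mul(-1, 163)) = Add(-69, -163) = -232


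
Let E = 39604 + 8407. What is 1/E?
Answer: 1/48011 ≈ 2.0829e-5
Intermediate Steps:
E = 48011
1/E = 1/48011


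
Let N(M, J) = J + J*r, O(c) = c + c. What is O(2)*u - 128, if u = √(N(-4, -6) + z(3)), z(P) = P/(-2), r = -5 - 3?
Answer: -128 + 18*√2 ≈ -102.54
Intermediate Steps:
O(c) = 2*c
r = -8
N(M, J) = -7*J (N(M, J) = J + J*(-8) = J - 8*J = -7*J)
z(P) = -P/2 (z(P) = P*(-½) = -P/2)
u = 9*√2/2 (u = √(-7*(-6) - ½*3) = √(42 - 3/2) = √(81/2) = 9*√2/2 ≈ 6.3640)
O(2)*u - 128 = (2*2)*(9*√2/2) - 128 = 4*(9*√2/2) - 128 = 18*√2 - 128 = -128 + 18*√2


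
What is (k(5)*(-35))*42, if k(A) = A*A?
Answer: -36750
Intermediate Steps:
k(A) = A²
(k(5)*(-35))*42 = (5²*(-35))*42 = (25*(-35))*42 = -875*42 = -36750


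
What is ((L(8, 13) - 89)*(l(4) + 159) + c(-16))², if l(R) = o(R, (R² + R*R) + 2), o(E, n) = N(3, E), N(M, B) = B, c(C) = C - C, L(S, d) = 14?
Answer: 149450625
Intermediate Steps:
c(C) = 0
o(E, n) = E
l(R) = R
((L(8, 13) - 89)*(l(4) + 159) + c(-16))² = ((14 - 89)*(4 + 159) + 0)² = (-75*163 + 0)² = (-12225 + 0)² = (-12225)² = 149450625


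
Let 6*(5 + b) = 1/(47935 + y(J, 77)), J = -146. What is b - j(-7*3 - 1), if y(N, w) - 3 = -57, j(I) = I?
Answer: 4883863/287286 ≈ 17.000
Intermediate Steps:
y(N, w) = -54 (y(N, w) = 3 - 57 = -54)
b = -1436429/287286 (b = -5 + 1/(6*(47935 - 54)) = -5 + (⅙)/47881 = -5 + (⅙)*(1/47881) = -5 + 1/287286 = -1436429/287286 ≈ -5.0000)
b - j(-7*3 - 1) = -1436429/287286 - (-7*3 - 1) = -1436429/287286 - (-21 - 1) = -1436429/287286 - 1*(-22) = -1436429/287286 + 22 = 4883863/287286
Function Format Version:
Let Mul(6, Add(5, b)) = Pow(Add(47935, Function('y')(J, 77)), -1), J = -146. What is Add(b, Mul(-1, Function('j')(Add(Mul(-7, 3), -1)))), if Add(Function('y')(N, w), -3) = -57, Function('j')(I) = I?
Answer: Rational(4883863, 287286) ≈ 17.000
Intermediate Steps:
Function('y')(N, w) = -54 (Function('y')(N, w) = Add(3, -57) = -54)
b = Rational(-1436429, 287286) (b = Add(-5, Mul(Rational(1, 6), Pow(Add(47935, -54), -1))) = Add(-5, Mul(Rational(1, 6), Pow(47881, -1))) = Add(-5, Mul(Rational(1, 6), Rational(1, 47881))) = Add(-5, Rational(1, 287286)) = Rational(-1436429, 287286) ≈ -5.0000)
Add(b, Mul(-1, Function('j')(Add(Mul(-7, 3), -1)))) = Add(Rational(-1436429, 287286), Mul(-1, Add(Mul(-7, 3), -1))) = Add(Rational(-1436429, 287286), Mul(-1, Add(-21, -1))) = Add(Rational(-1436429, 287286), Mul(-1, -22)) = Add(Rational(-1436429, 287286), 22) = Rational(4883863, 287286)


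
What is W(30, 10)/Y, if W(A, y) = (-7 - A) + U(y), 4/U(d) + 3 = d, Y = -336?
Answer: 85/784 ≈ 0.10842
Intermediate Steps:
U(d) = 4/(-3 + d)
W(A, y) = -7 - A + 4/(-3 + y) (W(A, y) = (-7 - A) + 4/(-3 + y) = -7 - A + 4/(-3 + y))
W(30, 10)/Y = ((4 - (-3 + 10)*(7 + 30))/(-3 + 10))/(-336) = ((4 - 1*7*37)/7)*(-1/336) = ((4 - 259)/7)*(-1/336) = ((1/7)*(-255))*(-1/336) = -255/7*(-1/336) = 85/784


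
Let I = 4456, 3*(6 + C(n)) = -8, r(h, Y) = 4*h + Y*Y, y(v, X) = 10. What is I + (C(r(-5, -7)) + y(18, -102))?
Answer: 13372/3 ≈ 4457.3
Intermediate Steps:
r(h, Y) = Y² + 4*h (r(h, Y) = 4*h + Y² = Y² + 4*h)
C(n) = -26/3 (C(n) = -6 + (⅓)*(-8) = -6 - 8/3 = -26/3)
I + (C(r(-5, -7)) + y(18, -102)) = 4456 + (-26/3 + 10) = 4456 + 4/3 = 13372/3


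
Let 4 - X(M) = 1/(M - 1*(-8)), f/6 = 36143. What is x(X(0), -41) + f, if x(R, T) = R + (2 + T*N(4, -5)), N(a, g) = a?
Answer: 1733599/8 ≈ 2.1670e+5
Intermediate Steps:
f = 216858 (f = 6*36143 = 216858)
X(M) = 4 - 1/(8 + M) (X(M) = 4 - 1/(M - 1*(-8)) = 4 - 1/(M + 8) = 4 - 1/(8 + M))
x(R, T) = 2 + R + 4*T (x(R, T) = R + (2 + T*4) = R + (2 + 4*T) = 2 + R + 4*T)
x(X(0), -41) + f = (2 + (31 + 4*0)/(8 + 0) + 4*(-41)) + 216858 = (2 + (31 + 0)/8 - 164) + 216858 = (2 + (1/8)*31 - 164) + 216858 = (2 + 31/8 - 164) + 216858 = -1265/8 + 216858 = 1733599/8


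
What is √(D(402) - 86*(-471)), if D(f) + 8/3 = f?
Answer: 2*√92037/3 ≈ 202.25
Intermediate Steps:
D(f) = -8/3 + f
√(D(402) - 86*(-471)) = √((-8/3 + 402) - 86*(-471)) = √(1198/3 + 40506) = √(122716/3) = 2*√92037/3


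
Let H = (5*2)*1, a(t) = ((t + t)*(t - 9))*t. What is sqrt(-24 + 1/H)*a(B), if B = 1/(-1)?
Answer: -2*I*sqrt(2390) ≈ -97.775*I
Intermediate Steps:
B = -1
a(t) = 2*t**2*(-9 + t) (a(t) = ((2*t)*(-9 + t))*t = (2*t*(-9 + t))*t = 2*t**2*(-9 + t))
H = 10 (H = 10*1 = 10)
sqrt(-24 + 1/H)*a(B) = sqrt(-24 + 1/10)*(2*(-1)**2*(-9 - 1)) = sqrt(-24 + 1/10)*(2*1*(-10)) = sqrt(-239/10)*(-20) = (I*sqrt(2390)/10)*(-20) = -2*I*sqrt(2390)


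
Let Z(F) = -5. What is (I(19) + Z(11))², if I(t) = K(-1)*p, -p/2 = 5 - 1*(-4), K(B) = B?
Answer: 169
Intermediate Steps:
p = -18 (p = -2*(5 - 1*(-4)) = -2*(5 + 4) = -2*9 = -18)
I(t) = 18 (I(t) = -1*(-18) = 18)
(I(19) + Z(11))² = (18 - 5)² = 13² = 169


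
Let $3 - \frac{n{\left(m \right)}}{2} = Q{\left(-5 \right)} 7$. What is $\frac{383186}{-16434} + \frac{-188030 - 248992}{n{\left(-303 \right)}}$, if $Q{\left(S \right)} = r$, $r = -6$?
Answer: $- \frac{200458508}{41085} \approx -4879.1$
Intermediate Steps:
$Q{\left(S \right)} = -6$
$n{\left(m \right)} = 90$ ($n{\left(m \right)} = 6 - 2 \left(\left(-6\right) 7\right) = 6 - -84 = 6 + 84 = 90$)
$\frac{383186}{-16434} + \frac{-188030 - 248992}{n{\left(-303 \right)}} = \frac{383186}{-16434} + \frac{-188030 - 248992}{90} = 383186 \left(- \frac{1}{16434}\right) + \left(-188030 - 248992\right) \frac{1}{90} = - \frac{191593}{8217} - \frac{24279}{5} = - \frac{200458508}{41085}$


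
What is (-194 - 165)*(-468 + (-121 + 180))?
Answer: 146831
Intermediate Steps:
(-194 - 165)*(-468 + (-121 + 180)) = -359*(-468 + 59) = -359*(-409) = 146831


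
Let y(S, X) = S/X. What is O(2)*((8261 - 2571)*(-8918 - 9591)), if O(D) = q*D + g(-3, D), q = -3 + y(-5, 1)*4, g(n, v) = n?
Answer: 5160494290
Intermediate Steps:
q = -23 (q = -3 - 5/1*4 = -3 - 5*1*4 = -3 - 5*4 = -3 - 20 = -23)
O(D) = -3 - 23*D (O(D) = -23*D - 3 = -3 - 23*D)
O(2)*((8261 - 2571)*(-8918 - 9591)) = (-3 - 23*2)*((8261 - 2571)*(-8918 - 9591)) = (-3 - 46)*(5690*(-18509)) = -49*(-105316210) = 5160494290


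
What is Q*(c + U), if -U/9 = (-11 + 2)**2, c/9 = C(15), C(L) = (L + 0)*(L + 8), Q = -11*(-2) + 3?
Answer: 59400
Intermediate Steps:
Q = 25 (Q = 22 + 3 = 25)
C(L) = L*(8 + L)
c = 3105 (c = 9*(15*(8 + 15)) = 9*(15*23) = 9*345 = 3105)
U = -729 (U = -9*(-11 + 2)**2 = -9*(-9)**2 = -9*81 = -729)
Q*(c + U) = 25*(3105 - 729) = 25*2376 = 59400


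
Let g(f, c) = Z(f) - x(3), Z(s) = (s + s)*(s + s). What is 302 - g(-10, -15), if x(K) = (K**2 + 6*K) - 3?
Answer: -74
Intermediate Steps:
Z(s) = 4*s**2 (Z(s) = (2*s)*(2*s) = 4*s**2)
x(K) = -3 + K**2 + 6*K
g(f, c) = -24 + 4*f**2 (g(f, c) = 4*f**2 - (-3 + 3**2 + 6*3) = 4*f**2 - (-3 + 9 + 18) = 4*f**2 - 1*24 = 4*f**2 - 24 = -24 + 4*f**2)
302 - g(-10, -15) = 302 - (-24 + 4*(-10)**2) = 302 - (-24 + 4*100) = 302 - (-24 + 400) = 302 - 1*376 = 302 - 376 = -74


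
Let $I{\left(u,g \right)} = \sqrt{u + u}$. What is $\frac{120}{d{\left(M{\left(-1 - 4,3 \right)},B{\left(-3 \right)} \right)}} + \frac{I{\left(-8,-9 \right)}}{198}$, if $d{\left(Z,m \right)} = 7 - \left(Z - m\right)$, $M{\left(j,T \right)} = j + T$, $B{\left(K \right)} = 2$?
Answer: $\frac{120}{11} + \frac{2 i}{99} \approx 10.909 + 0.020202 i$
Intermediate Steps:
$I{\left(u,g \right)} = \sqrt{2} \sqrt{u}$ ($I{\left(u,g \right)} = \sqrt{2 u} = \sqrt{2} \sqrt{u}$)
$M{\left(j,T \right)} = T + j$
$d{\left(Z,m \right)} = 7 + m - Z$
$\frac{120}{d{\left(M{\left(-1 - 4,3 \right)},B{\left(-3 \right)} \right)}} + \frac{I{\left(-8,-9 \right)}}{198} = \frac{120}{7 + 2 - \left(3 - 5\right)} + \frac{\sqrt{2} \sqrt{-8}}{198} = \frac{120}{7 + 2 - \left(3 - 5\right)} + \sqrt{2} \cdot 2 i \sqrt{2} \cdot \frac{1}{198} = \frac{120}{7 + 2 - \left(3 - 5\right)} + 4 i \frac{1}{198} = \frac{120}{7 + 2 - -2} + \frac{2 i}{99} = \frac{120}{7 + 2 + 2} + \frac{2 i}{99} = \frac{120}{11} + \frac{2 i}{99}$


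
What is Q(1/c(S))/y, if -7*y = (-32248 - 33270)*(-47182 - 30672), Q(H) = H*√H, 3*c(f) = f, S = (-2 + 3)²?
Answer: -3*√3/728691196 ≈ -7.1308e-9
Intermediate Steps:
S = 1 (S = 1² = 1)
c(f) = f/3
Q(H) = H^(3/2)
y = -728691196 (y = -(-32248 - 33270)*(-47182 - 30672)/7 = -(-65518)*(-77854)/7 = -⅐*5100838372 = -728691196)
Q(1/c(S))/y = (1/((⅓)*1))^(3/2)/(-728691196) = (1/(⅓))^(3/2)*(-1/728691196) = 3^(3/2)*(-1/728691196) = (3*√3)*(-1/728691196) = -3*√3/728691196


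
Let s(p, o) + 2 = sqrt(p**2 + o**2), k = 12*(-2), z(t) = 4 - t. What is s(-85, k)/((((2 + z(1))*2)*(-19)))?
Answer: 1/95 - sqrt(7801)/190 ≈ -0.45433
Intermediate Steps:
k = -24
s(p, o) = -2 + sqrt(o**2 + p**2) (s(p, o) = -2 + sqrt(p**2 + o**2) = -2 + sqrt(o**2 + p**2))
s(-85, k)/((((2 + z(1))*2)*(-19))) = (-2 + sqrt((-24)**2 + (-85)**2))/((((2 + (4 - 1*1))*2)*(-19))) = (-2 + sqrt(576 + 7225))/((((2 + (4 - 1))*2)*(-19))) = (-2 + sqrt(7801))/((((2 + 3)*2)*(-19))) = (-2 + sqrt(7801))/(((5*2)*(-19))) = (-2 + sqrt(7801))/((10*(-19))) = (-2 + sqrt(7801))/(-190) = (-2 + sqrt(7801))*(-1/190) = 1/95 - sqrt(7801)/190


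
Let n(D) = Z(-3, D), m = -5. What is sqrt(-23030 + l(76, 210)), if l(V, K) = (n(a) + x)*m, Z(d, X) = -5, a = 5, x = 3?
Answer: 2*I*sqrt(5755) ≈ 151.72*I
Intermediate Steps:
n(D) = -5
l(V, K) = 10 (l(V, K) = (-5 + 3)*(-5) = -2*(-5) = 10)
sqrt(-23030 + l(76, 210)) = sqrt(-23030 + 10) = sqrt(-23020) = 2*I*sqrt(5755)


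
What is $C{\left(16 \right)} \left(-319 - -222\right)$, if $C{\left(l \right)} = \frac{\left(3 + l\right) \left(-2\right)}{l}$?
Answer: $\frac{1843}{8} \approx 230.38$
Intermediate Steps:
$C{\left(l \right)} = \frac{-6 - 2 l}{l}$
$C{\left(16 \right)} \left(-319 - -222\right) = \left(-2 - \frac{6}{16}\right) \left(-319 - -222\right) = \left(-2 - \frac{3}{8}\right) \left(-319 + 222\right) = \left(-2 - \frac{3}{8}\right) \left(-97\right) = \left(- \frac{19}{8}\right) \left(-97\right) = \frac{1843}{8}$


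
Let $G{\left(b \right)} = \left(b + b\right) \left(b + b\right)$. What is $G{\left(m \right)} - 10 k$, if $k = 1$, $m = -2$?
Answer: $6$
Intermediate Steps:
$G{\left(b \right)} = 4 b^{2}$ ($G{\left(b \right)} = 2 b 2 b = 4 b^{2}$)
$G{\left(m \right)} - 10 k = 4 \left(-2\right)^{2} - 10 = 4 \cdot 4 - 10 = 16 - 10 = 6$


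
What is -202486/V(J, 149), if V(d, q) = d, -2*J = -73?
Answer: -404972/73 ≈ -5547.6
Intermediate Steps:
J = 73/2 (J = -1/2*(-73) = 73/2 ≈ 36.500)
-202486/V(J, 149) = -202486/73/2 = -202486*2/73 = -404972/73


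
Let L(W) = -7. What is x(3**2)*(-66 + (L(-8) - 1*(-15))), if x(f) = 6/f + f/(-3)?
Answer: 406/3 ≈ 135.33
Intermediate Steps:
x(f) = 6/f - f/3 (x(f) = 6/f + f*(-1/3) = 6/f - f/3)
x(3**2)*(-66 + (L(-8) - 1*(-15))) = (6/(3**2) - 1/3*3**2)*(-66 + (-7 - 1*(-15))) = (6/9 - 1/3*9)*(-66 + (-7 + 15)) = (6*(1/9) - 3)*(-66 + 8) = (2/3 - 3)*(-58) = -7/3*(-58) = 406/3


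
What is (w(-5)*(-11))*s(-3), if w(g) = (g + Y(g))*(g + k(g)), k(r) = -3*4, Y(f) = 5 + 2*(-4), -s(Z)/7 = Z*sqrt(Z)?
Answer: -31416*I*sqrt(3) ≈ -54414.0*I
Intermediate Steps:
s(Z) = -7*Z**(3/2) (s(Z) = -7*Z*sqrt(Z) = -7*Z**(3/2))
Y(f) = -3 (Y(f) = 5 - 8 = -3)
k(r) = -12
w(g) = (-12 + g)*(-3 + g) (w(g) = (g - 3)*(g - 12) = (-3 + g)*(-12 + g) = (-12 + g)*(-3 + g))
(w(-5)*(-11))*s(-3) = ((36 + (-5)**2 - 15*(-5))*(-11))*(-(-21)*I*sqrt(3)) = ((36 + 25 + 75)*(-11))*(-(-21)*I*sqrt(3)) = (136*(-11))*(21*I*sqrt(3)) = -31416*I*sqrt(3)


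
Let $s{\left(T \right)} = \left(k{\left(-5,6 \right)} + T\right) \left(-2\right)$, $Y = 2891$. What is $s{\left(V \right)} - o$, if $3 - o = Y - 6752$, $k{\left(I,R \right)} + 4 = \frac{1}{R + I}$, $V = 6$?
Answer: $-3870$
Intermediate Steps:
$k{\left(I,R \right)} = -4 + \frac{1}{I + R}$ ($k{\left(I,R \right)} = -4 + \frac{1}{R + I} = -4 + \frac{1}{I + R}$)
$s{\left(T \right)} = 6 - 2 T$ ($s{\left(T \right)} = \left(\frac{1 - -20 - 24}{-5 + 6} + T\right) \left(-2\right) = \left(\frac{1 + 20 - 24}{1} + T\right) \left(-2\right) = \left(1 \left(-3\right) + T\right) \left(-2\right) = \left(-3 + T\right) \left(-2\right) = 6 - 2 T$)
$o = 3864$ ($o = 3 - \left(2891 - 6752\right) = 3 - -3861 = 3 + 3861 = 3864$)
$s{\left(V \right)} - o = \left(6 - 12\right) - 3864 = -6 - 3864 = -3870$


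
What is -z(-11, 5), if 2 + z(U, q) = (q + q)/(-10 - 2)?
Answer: 17/6 ≈ 2.8333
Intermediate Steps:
z(U, q) = -2 - q/6 (z(U, q) = -2 + (q + q)/(-10 - 2) = -2 + (2*q)/(-12) = -2 + (2*q)*(-1/12) = -2 - q/6)
-z(-11, 5) = -(-2 - 1/6*5) = -(-2 - 5/6) = -1*(-17/6) = 17/6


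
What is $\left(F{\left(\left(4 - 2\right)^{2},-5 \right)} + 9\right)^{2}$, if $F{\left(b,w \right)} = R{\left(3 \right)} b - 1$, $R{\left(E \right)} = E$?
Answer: $400$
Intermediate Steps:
$F{\left(b,w \right)} = -1 + 3 b$ ($F{\left(b,w \right)} = 3 b - 1 = -1 + 3 b$)
$\left(F{\left(\left(4 - 2\right)^{2},-5 \right)} + 9\right)^{2} = \left(\left(-1 + 3 \left(4 - 2\right)^{2}\right) + 9\right)^{2} = \left(\left(-1 + 3 \cdot 2^{2}\right) + 9\right)^{2} = \left(\left(-1 + 3 \cdot 4\right) + 9\right)^{2} = \left(\left(-1 + 12\right) + 9\right)^{2} = \left(11 + 9\right)^{2} = 20^{2} = 400$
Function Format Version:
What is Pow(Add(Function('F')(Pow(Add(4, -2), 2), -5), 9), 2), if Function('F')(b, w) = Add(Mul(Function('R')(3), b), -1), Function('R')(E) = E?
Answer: 400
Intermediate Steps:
Function('F')(b, w) = Add(-1, Mul(3, b)) (Function('F')(b, w) = Add(Mul(3, b), -1) = Add(-1, Mul(3, b)))
Pow(Add(Function('F')(Pow(Add(4, -2), 2), -5), 9), 2) = Pow(Add(Add(-1, Mul(3, Pow(Add(4, -2), 2))), 9), 2) = Pow(Add(Add(-1, Mul(3, Pow(2, 2))), 9), 2) = Pow(Add(Add(-1, Mul(3, 4)), 9), 2) = Pow(Add(Add(-1, 12), 9), 2) = Pow(Add(11, 9), 2) = Pow(20, 2) = 400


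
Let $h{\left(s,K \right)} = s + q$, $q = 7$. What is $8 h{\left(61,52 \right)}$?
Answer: $544$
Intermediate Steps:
$h{\left(s,K \right)} = 7 + s$ ($h{\left(s,K \right)} = s + 7 = 7 + s$)
$8 h{\left(61,52 \right)} = 8 \left(7 + 61\right) = 8 \cdot 68 = 544$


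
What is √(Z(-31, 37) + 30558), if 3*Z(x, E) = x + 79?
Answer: √30574 ≈ 174.85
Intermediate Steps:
Z(x, E) = 79/3 + x/3 (Z(x, E) = (x + 79)/3 = (79 + x)/3 = 79/3 + x/3)
√(Z(-31, 37) + 30558) = √((79/3 + (⅓)*(-31)) + 30558) = √((79/3 - 31/3) + 30558) = √(16 + 30558) = √30574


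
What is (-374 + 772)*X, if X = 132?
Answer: 52536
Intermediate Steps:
(-374 + 772)*X = (-374 + 772)*132 = 398*132 = 52536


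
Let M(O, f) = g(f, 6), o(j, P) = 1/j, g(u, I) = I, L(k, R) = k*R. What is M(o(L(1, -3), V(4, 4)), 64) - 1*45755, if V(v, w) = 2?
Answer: -45749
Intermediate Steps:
L(k, R) = R*k
M(O, f) = 6
M(o(L(1, -3), V(4, 4)), 64) - 1*45755 = 6 - 1*45755 = 6 - 45755 = -45749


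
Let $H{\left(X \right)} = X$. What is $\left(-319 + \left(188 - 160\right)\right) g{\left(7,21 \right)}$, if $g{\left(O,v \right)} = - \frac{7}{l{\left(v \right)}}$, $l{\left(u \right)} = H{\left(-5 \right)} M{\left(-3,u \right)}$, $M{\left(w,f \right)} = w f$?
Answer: $\frac{97}{15} \approx 6.4667$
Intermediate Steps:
$M{\left(w,f \right)} = f w$
$l{\left(u \right)} = 15 u$ ($l{\left(u \right)} = - 5 u \left(-3\right) = - 5 \left(- 3 u\right) = 15 u$)
$g{\left(O,v \right)} = - \frac{7}{15 v}$
$\left(-319 + \left(188 - 160\right)\right) g{\left(7,21 \right)} = \left(-319 + \left(188 - 160\right)\right) \left(- \frac{7}{15 \cdot 21}\right) = \left(-319 + \left(188 - 160\right)\right) \left(\left(- \frac{7}{15}\right) \frac{1}{21}\right) = \left(-319 + 28\right) \left(- \frac{1}{45}\right) = \left(-291\right) \left(- \frac{1}{45}\right) = \frac{97}{15}$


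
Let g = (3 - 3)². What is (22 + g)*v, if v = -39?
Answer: -858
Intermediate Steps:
g = 0 (g = 0² = 0)
(22 + g)*v = (22 + 0)*(-39) = 22*(-39) = -858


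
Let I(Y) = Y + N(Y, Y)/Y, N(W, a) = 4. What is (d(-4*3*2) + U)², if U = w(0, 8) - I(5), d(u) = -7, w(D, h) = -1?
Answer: 4761/25 ≈ 190.44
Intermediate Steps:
I(Y) = Y + 4/Y
U = -34/5 (U = -1 - (5 + 4/5) = -1 - (5 + 4*(⅕)) = -1 - (5 + ⅘) = -1 - 1*29/5 = -1 - 29/5 = -34/5 ≈ -6.8000)
(d(-4*3*2) + U)² = (-7 - 34/5)² = (-69/5)² = 4761/25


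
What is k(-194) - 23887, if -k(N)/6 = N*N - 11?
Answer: -249637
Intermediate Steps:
k(N) = 66 - 6*N² (k(N) = -6*(N*N - 11) = -6*(N² - 11) = -6*(-11 + N²) = 66 - 6*N²)
k(-194) - 23887 = (66 - 6*(-194)²) - 23887 = (66 - 6*37636) - 23887 = (66 - 225816) - 23887 = -225750 - 23887 = -249637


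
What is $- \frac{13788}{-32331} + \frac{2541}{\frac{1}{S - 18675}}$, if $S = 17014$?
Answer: $- \frac{45485412381}{10777} \approx -4.2206 \cdot 10^{6}$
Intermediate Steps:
$- \frac{13788}{-32331} + \frac{2541}{\frac{1}{S - 18675}} = - \frac{13788}{-32331} + \frac{2541}{\frac{1}{17014 - 18675}} = \left(-13788\right) \left(- \frac{1}{32331}\right) + \frac{2541}{\frac{1}{-1661}} = \frac{4596}{10777} + \frac{2541}{- \frac{1}{1661}} = \frac{4596}{10777} + 2541 \left(-1661\right) = \frac{4596}{10777} - 4220601 = - \frac{45485412381}{10777}$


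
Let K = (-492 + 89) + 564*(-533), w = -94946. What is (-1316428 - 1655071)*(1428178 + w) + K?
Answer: -3961697855783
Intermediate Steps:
K = -301015 (K = -403 - 300612 = -301015)
(-1316428 - 1655071)*(1428178 + w) + K = (-1316428 - 1655071)*(1428178 - 94946) - 301015 = -2971499*1333232 - 301015 = -3961697554768 - 301015 = -3961697855783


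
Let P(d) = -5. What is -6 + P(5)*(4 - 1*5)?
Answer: -1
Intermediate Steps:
-6 + P(5)*(4 - 1*5) = -6 - 5*(4 - 1*5) = -6 - 5*(4 - 5) = -6 - 5*(-1) = -6 + 5 = -1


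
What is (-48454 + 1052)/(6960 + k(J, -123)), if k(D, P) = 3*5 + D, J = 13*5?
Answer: -23701/3520 ≈ -6.7332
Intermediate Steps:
J = 65
k(D, P) = 15 + D
(-48454 + 1052)/(6960 + k(J, -123)) = (-48454 + 1052)/(6960 + (15 + 65)) = -47402/(6960 + 80) = -47402/7040 = -47402*1/7040 = -23701/3520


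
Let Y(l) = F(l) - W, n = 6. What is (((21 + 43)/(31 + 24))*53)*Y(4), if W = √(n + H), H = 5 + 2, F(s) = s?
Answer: 13568/55 - 3392*√13/55 ≈ 24.327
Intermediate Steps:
H = 7
W = √13 (W = √(6 + 7) = √13 ≈ 3.6056)
Y(l) = l - √13
(((21 + 43)/(31 + 24))*53)*Y(4) = (((21 + 43)/(31 + 24))*53)*(4 - √13) = ((64/55)*53)*(4 - √13) = 3392*(4 - √13)/55 = 13568/55 - 3392*√13/55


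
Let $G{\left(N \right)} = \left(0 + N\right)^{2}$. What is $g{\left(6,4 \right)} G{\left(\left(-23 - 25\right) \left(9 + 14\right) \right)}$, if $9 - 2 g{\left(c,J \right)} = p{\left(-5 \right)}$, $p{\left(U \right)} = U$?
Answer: $8531712$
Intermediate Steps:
$G{\left(N \right)} = N^{2}$
$g{\left(c,J \right)} = 7$ ($g{\left(c,J \right)} = \frac{9}{2} - - \frac{5}{2} = \frac{9}{2} + \frac{5}{2} = 7$)
$g{\left(6,4 \right)} G{\left(\left(-23 - 25\right) \left(9 + 14\right) \right)} = 7 \left(\left(-23 - 25\right) \left(9 + 14\right)\right)^{2} = 7 \left(\left(-48\right) 23\right)^{2} = 7 \left(-1104\right)^{2} = 7 \cdot 1218816 = 8531712$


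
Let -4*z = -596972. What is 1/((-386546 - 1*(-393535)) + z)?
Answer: 1/156232 ≈ 6.4007e-6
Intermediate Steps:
z = 149243 (z = -1/4*(-596972) = 149243)
1/((-386546 - 1*(-393535)) + z) = 1/((-386546 - 1*(-393535)) + 149243) = 1/((-386546 + 393535) + 149243) = 1/(6989 + 149243) = 1/156232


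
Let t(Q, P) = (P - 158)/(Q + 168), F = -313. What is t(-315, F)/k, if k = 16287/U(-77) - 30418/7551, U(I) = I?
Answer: -13040577/877277261 ≈ -0.014865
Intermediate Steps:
t(Q, P) = (-158 + P)/(168 + Q)
k = -125325323/581427 (k = 16287/(-77) - 30418/7551 = 16287*(-1/77) - 30418*1/7551 = -16287/77 - 30418/7551 = -125325323/581427 ≈ -215.55)
t(-315, F)/k = ((-158 - 313)/(168 - 315))/(-125325323/581427) = (-471/(-147))*(-581427/125325323) = -1/147*(-471)*(-581427/125325323) = (157/49)*(-581427/125325323) = -13040577/877277261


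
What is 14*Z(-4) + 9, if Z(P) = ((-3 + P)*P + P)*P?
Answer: -1335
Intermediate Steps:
Z(P) = P*(P + P*(-3 + P)) (Z(P) = (P*(-3 + P) + P)*P = (P + P*(-3 + P))*P = P*(P + P*(-3 + P)))
14*Z(-4) + 9 = 14*((-4)²*(-2 - 4)) + 9 = 14*(16*(-6)) + 9 = 14*(-96) + 9 = -1344 + 9 = -1335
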